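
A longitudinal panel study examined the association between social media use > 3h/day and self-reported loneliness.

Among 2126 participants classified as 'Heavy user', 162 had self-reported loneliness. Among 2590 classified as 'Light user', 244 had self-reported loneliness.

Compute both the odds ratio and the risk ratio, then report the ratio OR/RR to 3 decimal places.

0.981

From the description: a = 162, b = 1964, c = 244, d = 2346.
OR = (162·2346)/(1964·244) = 380052/479216 = 0.79307
Risk in exposed = 162/2126 = 0.07620; risk in unexposed = 244/2590 = 0.09421; RR = 0.80884
OR/RR = 0.79307 / 0.80884 = 0.98051
The outcome is rare in both groups, so OR ≈ RR (ratio near 1).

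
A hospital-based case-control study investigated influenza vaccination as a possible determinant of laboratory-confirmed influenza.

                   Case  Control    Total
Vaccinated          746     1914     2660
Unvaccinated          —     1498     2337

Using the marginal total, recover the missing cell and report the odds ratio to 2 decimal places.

0.70

The missing cell is in the unexposed row: 2337 − 1498 = 839.
So a = 746, b = 1914, c = 839, d = 1498.
OR = (a·d)/(b·c) = (746 × 1498) / (1914 × 839) = 1117508 / 1605846 = 0.69590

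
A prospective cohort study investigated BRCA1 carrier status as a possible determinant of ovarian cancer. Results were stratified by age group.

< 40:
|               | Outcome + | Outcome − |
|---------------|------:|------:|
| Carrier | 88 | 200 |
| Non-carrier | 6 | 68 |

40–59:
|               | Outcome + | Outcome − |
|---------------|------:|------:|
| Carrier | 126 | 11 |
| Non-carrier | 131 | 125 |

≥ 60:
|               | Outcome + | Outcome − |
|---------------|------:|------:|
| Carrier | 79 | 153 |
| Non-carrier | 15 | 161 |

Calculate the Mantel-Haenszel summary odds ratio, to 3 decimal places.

OR_MH = Σ(aᵢdᵢ/nᵢ) / Σ(bᵢcᵢ/nᵢ), where nᵢ is the stratum total.
Stratum 1 (< 40): n = 362; a·d/n = 88·68/362 = 16.5304; b·c/n = 200·6/362 = 3.3149
Stratum 2 (40–59): n = 393; a·d/n = 126·125/393 = 40.0763; b·c/n = 11·131/393 = 3.6667
Stratum 3 (≥ 60): n = 408; a·d/n = 79·161/408 = 31.1740; b·c/n = 153·15/408 = 5.6250
OR_MH = (16.5304 + 40.0763 + 31.1740) / (3.3149 + 3.6667 + 5.6250) = 87.7807 / 12.6066 = 6.96309

6.963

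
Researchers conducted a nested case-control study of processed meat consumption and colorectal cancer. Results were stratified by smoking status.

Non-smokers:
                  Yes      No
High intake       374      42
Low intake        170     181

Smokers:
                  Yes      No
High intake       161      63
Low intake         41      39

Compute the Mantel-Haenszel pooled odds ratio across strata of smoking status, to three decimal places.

6.117

OR_MH = Σ(aᵢdᵢ/nᵢ) / Σ(bᵢcᵢ/nᵢ), where nᵢ is the stratum total.
Stratum 1 (Non-smokers): n = 767; a·d/n = 374·181/767 = 88.2581; b·c/n = 42·170/767 = 9.3090
Stratum 2 (Smokers): n = 304; a·d/n = 161·39/304 = 20.6546; b·c/n = 63·41/304 = 8.4967
OR_MH = (88.2581 + 20.6546) / (9.3090 + 8.4967) = 108.9128 / 17.8057 = 6.11673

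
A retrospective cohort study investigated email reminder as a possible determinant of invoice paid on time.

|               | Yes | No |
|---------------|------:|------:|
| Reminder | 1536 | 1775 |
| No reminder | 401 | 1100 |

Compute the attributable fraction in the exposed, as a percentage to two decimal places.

42.41

Cells: a = 1536, b = 1775, c = 401, d = 1100.
Risk in exposed = 1536/3311 = 0.46391; risk in unexposed = 401/1501 = 0.26716.
RR = 0.46391/0.26716 = 1.73647
AR% = (RR − 1)/RR × 100 = (1.73647 − 1)/1.73647 × 100 = 42.4120%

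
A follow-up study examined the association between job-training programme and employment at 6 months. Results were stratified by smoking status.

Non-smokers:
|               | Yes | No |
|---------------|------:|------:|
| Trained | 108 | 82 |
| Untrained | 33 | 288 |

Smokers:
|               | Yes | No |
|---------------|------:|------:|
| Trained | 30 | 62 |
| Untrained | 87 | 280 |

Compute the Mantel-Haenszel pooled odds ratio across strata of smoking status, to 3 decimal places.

4.644

OR_MH = Σ(aᵢdᵢ/nᵢ) / Σ(bᵢcᵢ/nᵢ), where nᵢ is the stratum total.
Stratum 1 (Non-smokers): n = 511; a·d/n = 108·288/511 = 60.8689; b·c/n = 82·33/511 = 5.2955
Stratum 2 (Smokers): n = 459; a·d/n = 30·280/459 = 18.3007; b·c/n = 62·87/459 = 11.7516
OR_MH = (60.8689 + 18.3007) / (5.2955 + 11.7516) = 79.1695 / 17.0471 = 4.64416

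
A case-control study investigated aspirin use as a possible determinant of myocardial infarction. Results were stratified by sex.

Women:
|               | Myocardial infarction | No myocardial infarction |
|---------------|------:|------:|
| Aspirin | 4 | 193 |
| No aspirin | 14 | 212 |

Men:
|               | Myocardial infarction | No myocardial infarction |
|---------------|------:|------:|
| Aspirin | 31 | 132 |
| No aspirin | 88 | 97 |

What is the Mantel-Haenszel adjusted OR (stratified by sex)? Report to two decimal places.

OR_MH = Σ(aᵢdᵢ/nᵢ) / Σ(bᵢcᵢ/nᵢ), where nᵢ is the stratum total.
Stratum 1 (Women): n = 423; a·d/n = 4·212/423 = 2.0047; b·c/n = 193·14/423 = 6.3877
Stratum 2 (Men): n = 348; a·d/n = 31·97/348 = 8.6408; b·c/n = 132·88/348 = 33.3793
OR_MH = (2.0047 + 8.6408) / (6.3877 + 33.3793) = 10.6455 / 39.7670 = 0.26770

0.27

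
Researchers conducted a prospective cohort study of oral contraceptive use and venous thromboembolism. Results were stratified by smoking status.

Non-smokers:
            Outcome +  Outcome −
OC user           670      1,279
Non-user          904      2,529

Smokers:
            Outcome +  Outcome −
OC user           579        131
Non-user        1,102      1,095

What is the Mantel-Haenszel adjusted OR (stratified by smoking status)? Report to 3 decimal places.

2.015

OR_MH = Σ(aᵢdᵢ/nᵢ) / Σ(bᵢcᵢ/nᵢ), where nᵢ is the stratum total.
Stratum 1 (Non-smokers): n = 5382; a·d/n = 670·2529/5382 = 314.8328; b·c/n = 1279·904/5382 = 214.8302
Stratum 2 (Smokers): n = 2907; a·d/n = 579·1095/2907 = 218.0960; b·c/n = 131·1102/2907 = 49.6601
OR_MH = (314.8328 + 218.0960) / (214.8302 + 49.6601) = 532.9288 / 264.4903 = 2.01493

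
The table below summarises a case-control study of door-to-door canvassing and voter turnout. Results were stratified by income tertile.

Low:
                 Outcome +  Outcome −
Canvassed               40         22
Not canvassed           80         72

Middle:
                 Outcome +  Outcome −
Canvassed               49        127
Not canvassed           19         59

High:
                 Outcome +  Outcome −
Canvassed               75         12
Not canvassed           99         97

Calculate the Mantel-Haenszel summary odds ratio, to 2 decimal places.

OR_MH = Σ(aᵢdᵢ/nᵢ) / Σ(bᵢcᵢ/nᵢ), where nᵢ is the stratum total.
Stratum 1 (Low): n = 214; a·d/n = 40·72/214 = 13.4579; b·c/n = 22·80/214 = 8.2243
Stratum 2 (Middle): n = 254; a·d/n = 49·59/254 = 11.3819; b·c/n = 127·19/254 = 9.5000
Stratum 3 (High): n = 283; a·d/n = 75·97/283 = 25.7067; b·c/n = 12·99/283 = 4.1979
OR_MH = (13.4579 + 11.3819 + 25.7067) / (8.2243 + 9.5000 + 4.1979) = 50.5465 / 21.9222 = 2.30573

2.31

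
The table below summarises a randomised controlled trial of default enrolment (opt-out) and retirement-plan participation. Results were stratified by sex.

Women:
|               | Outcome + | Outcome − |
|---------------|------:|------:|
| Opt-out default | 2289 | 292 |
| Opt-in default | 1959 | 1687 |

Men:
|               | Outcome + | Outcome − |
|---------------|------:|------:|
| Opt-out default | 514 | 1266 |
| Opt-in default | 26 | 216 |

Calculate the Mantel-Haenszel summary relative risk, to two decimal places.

RR_MH = Σ(aᵢ·n₀ᵢ/nᵢ) / Σ(cᵢ·n₁ᵢ/nᵢ), with n₁ᵢ = aᵢ+bᵢ (exposed), n₀ᵢ = cᵢ+dᵢ (unexposed), nᵢ = n₁ᵢ+n₀ᵢ.
Stratum 1 (Women): n₁ = 2581, n₀ = 3646, n = 6227; a·n₀/n = 2289·3646/6227 = 1340.2431; c·n₁/n = 1959·2581/6227 = 811.9767
Stratum 2 (Men): n₁ = 1780, n₀ = 242, n = 2022; a·n₀/n = 514·242/2022 = 61.5173; c·n₁/n = 26·1780/2022 = 22.8882
RR_MH = (1340.2431 + 61.5173) / (811.9767 + 22.8882) = 1401.7604 / 834.8649 = 1.67903

1.68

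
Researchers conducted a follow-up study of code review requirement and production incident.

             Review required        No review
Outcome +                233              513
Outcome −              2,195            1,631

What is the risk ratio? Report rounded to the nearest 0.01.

Reading the table with exposure as columns: a = 233 (Review required, case), b = 2195 (Review required, non-case), c = 513 (No review, case), d = 1631.
Risk in exposed = 233/2428 = 0.09596; risk in unexposed = 513/2144 = 0.23927.
RR = 0.09596 / 0.23927 = 0.40106
The risk is 60% lower among the exposed than among the unexposed.

0.40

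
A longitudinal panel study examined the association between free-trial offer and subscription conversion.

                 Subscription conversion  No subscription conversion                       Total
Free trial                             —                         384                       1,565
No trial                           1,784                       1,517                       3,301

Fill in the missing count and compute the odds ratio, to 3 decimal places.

2.615

The missing cell is in the exposed row: 1565 − 384 = 1181.
So a = 1181, b = 384, c = 1784, d = 1517.
OR = (a·d)/(b·c) = (1181 × 1517) / (384 × 1784) = 1791577 / 685056 = 2.61523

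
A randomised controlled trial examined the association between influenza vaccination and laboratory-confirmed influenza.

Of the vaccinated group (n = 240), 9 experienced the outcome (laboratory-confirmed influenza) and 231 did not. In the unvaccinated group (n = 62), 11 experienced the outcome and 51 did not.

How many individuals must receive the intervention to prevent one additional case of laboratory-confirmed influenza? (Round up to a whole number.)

Risk in treated group = 9/240 = 0.03750; risk in control = 11/62 = 0.17742.
Absolute risk reduction = 0.17742 − 0.03750 = 0.13992
NNT = 1 / ARR = 1 / 0.13992 = 7.147 → round up → 8

8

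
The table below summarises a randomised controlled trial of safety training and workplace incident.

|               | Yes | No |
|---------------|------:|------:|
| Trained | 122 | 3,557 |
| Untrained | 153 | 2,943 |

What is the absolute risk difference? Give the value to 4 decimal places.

Cells: a = 122, b = 3557, c = 153, d = 2943.
Risk in exposed = 122/3679 = 0.033161; risk in unexposed = 153/3096 = 0.049419.
Risk difference = 0.033161 − 0.049419 = -0.016257

-0.0163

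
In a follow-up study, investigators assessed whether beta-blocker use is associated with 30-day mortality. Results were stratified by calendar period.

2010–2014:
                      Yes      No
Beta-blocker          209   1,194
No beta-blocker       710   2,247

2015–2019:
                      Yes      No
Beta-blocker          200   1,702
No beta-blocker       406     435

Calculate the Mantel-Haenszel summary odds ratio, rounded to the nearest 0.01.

0.31

OR_MH = Σ(aᵢdᵢ/nᵢ) / Σ(bᵢcᵢ/nᵢ), where nᵢ is the stratum total.
Stratum 1 (2010–2014): n = 4360; a·d/n = 209·2247/4360 = 107.7117; b·c/n = 1194·710/4360 = 194.4358
Stratum 2 (2015–2019): n = 2743; a·d/n = 200·435/2743 = 31.7171; b·c/n = 1702·406/2743 = 251.9183
OR_MH = (107.7117 + 31.7171) / (194.4358 + 251.9183) = 139.4288 / 446.3541 = 0.31237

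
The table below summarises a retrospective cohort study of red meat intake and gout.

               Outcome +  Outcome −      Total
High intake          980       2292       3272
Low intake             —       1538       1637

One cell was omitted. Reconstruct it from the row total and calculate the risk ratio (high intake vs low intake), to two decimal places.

4.95

The missing cell is in the unexposed row: 1637 − 1538 = 99.
So a = 980, b = 2292, c = 99, d = 1538.
RR = [a/(a+b)] / [c/(c+d)] = (980/3272) / (99/1637) = 0.29951/0.06048 = 4.95252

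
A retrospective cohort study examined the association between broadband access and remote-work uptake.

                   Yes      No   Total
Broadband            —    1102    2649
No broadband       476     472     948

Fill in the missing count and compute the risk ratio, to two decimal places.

The missing cell is in the exposed row: 2649 − 1102 = 1547.
So a = 1547, b = 1102, c = 476, d = 472.
RR = [a/(a+b)] / [c/(c+d)] = (1547/2649) / (476/948) = 0.58399/0.50211 = 1.16308

1.16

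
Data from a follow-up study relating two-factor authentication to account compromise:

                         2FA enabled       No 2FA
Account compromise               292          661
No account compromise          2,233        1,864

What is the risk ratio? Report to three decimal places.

0.442

Reading the table with exposure as columns: a = 292 (2FA enabled, case), b = 2233 (2FA enabled, non-case), c = 661 (No 2FA, case), d = 1864.
Risk in exposed = 292/2525 = 0.11564; risk in unexposed = 661/2525 = 0.26178.
RR = 0.11564 / 0.26178 = 0.44175
The risk is 56% lower among the exposed than among the unexposed.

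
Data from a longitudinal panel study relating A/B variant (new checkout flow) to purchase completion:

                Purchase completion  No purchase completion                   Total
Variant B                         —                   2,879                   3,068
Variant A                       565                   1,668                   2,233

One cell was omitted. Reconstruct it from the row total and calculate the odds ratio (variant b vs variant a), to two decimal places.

The missing cell is in the exposed row: 3068 − 2879 = 189.
So a = 189, b = 2879, c = 565, d = 1668.
OR = (a·d)/(b·c) = (189 × 1668) / (2879 × 565) = 315252 / 1626635 = 0.19381

0.19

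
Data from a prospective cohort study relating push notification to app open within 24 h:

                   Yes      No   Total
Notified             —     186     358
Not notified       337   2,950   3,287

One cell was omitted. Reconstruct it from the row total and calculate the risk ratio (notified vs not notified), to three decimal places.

The missing cell is in the exposed row: 358 − 186 = 172.
So a = 172, b = 186, c = 337, d = 2950.
RR = [a/(a+b)] / [c/(c+d)] = (172/358) / (337/3287) = 0.48045/0.10253 = 4.68614

4.686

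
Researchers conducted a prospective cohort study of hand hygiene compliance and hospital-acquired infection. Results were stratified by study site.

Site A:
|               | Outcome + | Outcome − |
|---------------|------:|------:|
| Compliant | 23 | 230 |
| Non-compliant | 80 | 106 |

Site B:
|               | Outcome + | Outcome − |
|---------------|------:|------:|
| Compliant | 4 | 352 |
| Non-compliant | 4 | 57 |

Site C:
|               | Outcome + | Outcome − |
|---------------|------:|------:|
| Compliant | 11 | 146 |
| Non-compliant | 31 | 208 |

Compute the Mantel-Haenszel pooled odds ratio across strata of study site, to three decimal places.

0.209

OR_MH = Σ(aᵢdᵢ/nᵢ) / Σ(bᵢcᵢ/nᵢ), where nᵢ is the stratum total.
Stratum 1 (Site A): n = 439; a·d/n = 23·106/439 = 5.5535; b·c/n = 230·80/439 = 41.9134
Stratum 2 (Site B): n = 417; a·d/n = 4·57/417 = 0.5468; b·c/n = 352·4/417 = 3.3765
Stratum 3 (Site C): n = 396; a·d/n = 11·208/396 = 5.7778; b·c/n = 146·31/396 = 11.4293
OR_MH = (5.5535 + 0.5468 + 5.7778) / (41.9134 + 3.3765 + 11.4293) = 11.8781 / 56.7192 = 0.20942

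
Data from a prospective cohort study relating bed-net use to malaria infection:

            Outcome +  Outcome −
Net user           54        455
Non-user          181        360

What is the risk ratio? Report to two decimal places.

Cells: a = 54, b = 455, c = 181, d = 360.
Risk in exposed = 54/509 = 0.10609; risk in unexposed = 181/541 = 0.33457.
RR = 0.10609 / 0.33457 = 0.31710
The risk is 68% lower among the exposed than among the unexposed.

0.32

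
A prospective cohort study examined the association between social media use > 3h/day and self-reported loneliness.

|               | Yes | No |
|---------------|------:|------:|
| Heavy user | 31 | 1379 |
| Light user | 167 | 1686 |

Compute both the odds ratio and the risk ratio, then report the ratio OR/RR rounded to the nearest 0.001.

Cells: a = 31, b = 1379, c = 167, d = 1686.
OR = (31·1686)/(1379·167) = 52266/230293 = 0.22695
Risk in exposed = 31/1410 = 0.02199; risk in unexposed = 167/1853 = 0.09012; RR = 0.24395
OR/RR = 0.22695 / 0.24395 = 0.93033
The outcome is rare in both groups, so OR ≈ RR (ratio near 1).

0.930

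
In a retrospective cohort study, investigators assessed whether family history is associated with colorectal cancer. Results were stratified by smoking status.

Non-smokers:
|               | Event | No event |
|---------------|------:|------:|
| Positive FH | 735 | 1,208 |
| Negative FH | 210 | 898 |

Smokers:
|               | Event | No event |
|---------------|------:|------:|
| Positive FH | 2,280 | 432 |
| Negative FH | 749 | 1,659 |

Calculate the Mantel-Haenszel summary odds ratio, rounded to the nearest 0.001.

6.526

OR_MH = Σ(aᵢdᵢ/nᵢ) / Σ(bᵢcᵢ/nᵢ), where nᵢ is the stratum total.
Stratum 1 (Non-smokers): n = 3051; a·d/n = 735·898/3051 = 216.3324; b·c/n = 1208·210/3051 = 83.1465
Stratum 2 (Smokers): n = 5120; a·d/n = 2280·1659/5120 = 738.7734; b·c/n = 432·749/5120 = 63.1969
OR_MH = (216.3324 + 738.7734) / (83.1465 + 63.1969) = 955.1058 / 146.3434 = 6.52647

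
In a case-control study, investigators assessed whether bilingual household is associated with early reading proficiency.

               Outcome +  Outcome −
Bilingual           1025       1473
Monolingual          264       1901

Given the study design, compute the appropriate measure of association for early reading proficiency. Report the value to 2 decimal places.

Cells: a = 1025, b = 1473, c = 264, d = 1901.
This is a case-control study: participants were sampled on outcome status, so risks in the source population cannot be estimated directly — relative risk is not valid here. The odds ratio is the appropriate measure.
OR = (a·d)/(b·c) = (1025 × 1901) / (1473 × 264) = 1948525 / 388872 = 5.01071

5.01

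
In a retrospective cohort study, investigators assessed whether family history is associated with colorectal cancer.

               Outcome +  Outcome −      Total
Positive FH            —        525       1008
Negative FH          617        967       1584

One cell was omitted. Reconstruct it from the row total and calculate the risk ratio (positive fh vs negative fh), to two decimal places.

The missing cell is in the exposed row: 1008 − 525 = 483.
So a = 483, b = 525, c = 617, d = 967.
RR = [a/(a+b)] / [c/(c+d)] = (483/1008) / (617/1584) = 0.47917/0.38952 = 1.23015

1.23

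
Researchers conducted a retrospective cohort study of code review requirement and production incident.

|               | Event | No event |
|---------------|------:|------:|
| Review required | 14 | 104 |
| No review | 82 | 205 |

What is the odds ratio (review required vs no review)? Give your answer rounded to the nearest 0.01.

Cells: a = 14, b = 104, c = 82, d = 205.
OR = (a·d)/(b·c) = (14 × 205) / (104 × 82) = 2870 / 8528 = 0.33654
Exposure is associated with lower odds of production incident (OR = 0.34 < 1).

0.34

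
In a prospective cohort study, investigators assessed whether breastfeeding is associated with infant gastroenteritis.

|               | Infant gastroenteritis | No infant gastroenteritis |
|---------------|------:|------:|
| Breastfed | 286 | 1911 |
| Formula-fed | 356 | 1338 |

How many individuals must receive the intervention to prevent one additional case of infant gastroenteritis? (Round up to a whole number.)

13

Risk in treated group = 286/2197 = 0.13018; risk in control = 356/1694 = 0.21015.
Absolute risk reduction = 0.21015 − 0.13018 = 0.07998
NNT = 1 / ARR = 1 / 0.07998 = 12.504 → round up → 13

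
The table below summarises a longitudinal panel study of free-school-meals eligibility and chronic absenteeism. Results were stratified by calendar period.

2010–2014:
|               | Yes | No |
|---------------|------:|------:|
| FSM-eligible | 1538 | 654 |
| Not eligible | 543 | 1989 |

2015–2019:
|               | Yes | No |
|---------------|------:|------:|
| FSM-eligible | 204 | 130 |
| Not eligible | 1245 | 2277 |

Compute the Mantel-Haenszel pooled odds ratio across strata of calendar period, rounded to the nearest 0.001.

6.556

OR_MH = Σ(aᵢdᵢ/nᵢ) / Σ(bᵢcᵢ/nᵢ), where nᵢ is the stratum total.
Stratum 1 (2010–2014): n = 4724; a·d/n = 1538·1989/4724 = 647.5618; b·c/n = 654·543/4724 = 75.1740
Stratum 2 (2015–2019): n = 3856; a·d/n = 204·2277/3856 = 120.4637; b·c/n = 130·1245/3856 = 41.9735
OR_MH = (647.5618 + 120.4637) / (75.1740 + 41.9735) = 768.0255 / 117.1476 = 6.55605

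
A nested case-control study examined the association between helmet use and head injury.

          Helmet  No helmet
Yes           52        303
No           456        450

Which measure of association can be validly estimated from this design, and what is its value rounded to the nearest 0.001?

Reading the table with exposure as columns: a = 52 (Helmet, case), b = 456 (Helmet, non-case), c = 303 (No helmet, case), d = 450.
This is a nested case-control study: participants were sampled on outcome status, so risks in the source population cannot be estimated directly — relative risk is not valid here. The odds ratio is the appropriate measure.
OR = (a·d)/(b·c) = (52 × 450) / (456 × 303) = 23400 / 138168 = 0.16936

0.169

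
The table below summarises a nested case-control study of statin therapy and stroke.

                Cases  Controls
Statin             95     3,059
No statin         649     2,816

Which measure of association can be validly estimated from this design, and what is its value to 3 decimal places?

Cells: a = 95, b = 3059, c = 649, d = 2816.
This is a nested case-control study: participants were sampled on outcome status, so risks in the source population cannot be estimated directly — relative risk is not valid here. The odds ratio is the appropriate measure.
OR = (a·d)/(b·c) = (95 × 2816) / (3059 × 649) = 267520 / 1985291 = 0.13475

0.135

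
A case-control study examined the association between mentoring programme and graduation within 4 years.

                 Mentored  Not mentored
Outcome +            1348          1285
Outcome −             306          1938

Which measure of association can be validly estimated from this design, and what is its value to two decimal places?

Reading the table with exposure as columns: a = 1348 (Mentored, case), b = 306 (Mentored, non-case), c = 1285 (Not mentored, case), d = 1938.
This is a case-control study: participants were sampled on outcome status, so risks in the source population cannot be estimated directly — relative risk is not valid here. The odds ratio is the appropriate measure.
OR = (a·d)/(b·c) = (1348 × 1938) / (306 × 1285) = 2612424 / 393210 = 6.64384

6.64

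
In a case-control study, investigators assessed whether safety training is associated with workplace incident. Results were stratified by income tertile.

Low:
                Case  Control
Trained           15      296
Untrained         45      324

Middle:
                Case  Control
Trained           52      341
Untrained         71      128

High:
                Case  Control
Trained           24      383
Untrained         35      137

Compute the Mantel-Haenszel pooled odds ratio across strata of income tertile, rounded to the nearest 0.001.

OR_MH = Σ(aᵢdᵢ/nᵢ) / Σ(bᵢcᵢ/nᵢ), where nᵢ is the stratum total.
Stratum 1 (Low): n = 680; a·d/n = 15·324/680 = 7.1471; b·c/n = 296·45/680 = 19.5882
Stratum 2 (Middle): n = 592; a·d/n = 52·128/592 = 11.2432; b·c/n = 341·71/592 = 40.8970
Stratum 3 (High): n = 579; a·d/n = 24·137/579 = 5.6788; b·c/n = 383·35/579 = 23.1520
OR_MH = (7.1471 + 11.2432 + 5.6788) / (19.5882 + 40.8970 + 23.1520) = 24.0691 / 83.6372 = 0.28778

0.288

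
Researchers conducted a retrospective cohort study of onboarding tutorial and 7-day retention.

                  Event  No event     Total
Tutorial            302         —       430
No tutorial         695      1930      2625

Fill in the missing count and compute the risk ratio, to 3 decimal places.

The missing cell is in the exposed row: 430 − 302 = 128.
So a = 302, b = 128, c = 695, d = 1930.
RR = [a/(a+b)] / [c/(c+d)] = (302/430) / (695/2625) = 0.70233/0.26476 = 2.65267

2.653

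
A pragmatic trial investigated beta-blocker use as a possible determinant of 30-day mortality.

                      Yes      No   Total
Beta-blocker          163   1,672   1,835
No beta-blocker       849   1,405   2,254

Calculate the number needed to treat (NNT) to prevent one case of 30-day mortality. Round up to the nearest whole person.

4

Risk in treated group = 163/1835 = 0.08883; risk in control = 849/2254 = 0.37666.
Absolute risk reduction = 0.37666 − 0.08883 = 0.28784
NNT = 1 / ARR = 1 / 0.28784 = 3.474 → round up → 4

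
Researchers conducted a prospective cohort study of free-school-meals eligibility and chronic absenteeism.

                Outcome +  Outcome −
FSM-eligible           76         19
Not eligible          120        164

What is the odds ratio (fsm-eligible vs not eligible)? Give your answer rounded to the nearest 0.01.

Cells: a = 76, b = 19, c = 120, d = 164.
OR = (a·d)/(b·c) = (76 × 164) / (19 × 120) = 12464 / 2280 = 5.46667
The odds of chronic absenteeism are about 5.47 times as high in the fsm-eligible group.

5.47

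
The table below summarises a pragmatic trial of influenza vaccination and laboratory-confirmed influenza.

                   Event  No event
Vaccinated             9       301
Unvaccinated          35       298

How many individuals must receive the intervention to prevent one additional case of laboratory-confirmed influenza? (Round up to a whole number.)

Risk in treated group = 9/310 = 0.02903; risk in control = 35/333 = 0.10511.
Absolute risk reduction = 0.10511 − 0.02903 = 0.07607
NNT = 1 / ARR = 1 / 0.07607 = 13.145 → round up → 14

14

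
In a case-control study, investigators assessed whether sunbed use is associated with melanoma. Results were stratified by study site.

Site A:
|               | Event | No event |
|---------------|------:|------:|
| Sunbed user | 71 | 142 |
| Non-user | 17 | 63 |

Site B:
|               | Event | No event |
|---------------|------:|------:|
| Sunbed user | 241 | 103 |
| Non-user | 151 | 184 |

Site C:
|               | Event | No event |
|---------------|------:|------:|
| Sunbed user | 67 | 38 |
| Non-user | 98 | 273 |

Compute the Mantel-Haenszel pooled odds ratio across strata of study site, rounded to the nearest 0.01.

OR_MH = Σ(aᵢdᵢ/nᵢ) / Σ(bᵢcᵢ/nᵢ), where nᵢ is the stratum total.
Stratum 1 (Site A): n = 293; a·d/n = 71·63/293 = 15.2662; b·c/n = 142·17/293 = 8.2389
Stratum 2 (Site B): n = 679; a·d/n = 241·184/679 = 65.3078; b·c/n = 103·151/679 = 22.9057
Stratum 3 (Site C): n = 476; a·d/n = 67·273/476 = 38.4265; b·c/n = 38·98/476 = 7.8235
OR_MH = (15.2662 + 65.3078 + 38.4265) / (8.2389 + 22.9057 + 7.8235) = 119.0005 / 38.9682 = 3.05379

3.05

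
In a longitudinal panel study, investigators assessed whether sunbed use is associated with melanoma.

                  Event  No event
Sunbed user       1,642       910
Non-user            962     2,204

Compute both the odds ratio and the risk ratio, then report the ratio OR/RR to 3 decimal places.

1.952

Cells: a = 1642, b = 910, c = 962, d = 2204.
OR = (1642·2204)/(910·962) = 3618968/875420 = 4.13398
Risk in exposed = 1642/2552 = 0.64342; risk in unexposed = 962/3166 = 0.30385; RR = 2.11752
OR/RR = 4.13398 / 2.11752 = 1.95227
The outcome is not rare, so the OR lies further from 1 than the RR.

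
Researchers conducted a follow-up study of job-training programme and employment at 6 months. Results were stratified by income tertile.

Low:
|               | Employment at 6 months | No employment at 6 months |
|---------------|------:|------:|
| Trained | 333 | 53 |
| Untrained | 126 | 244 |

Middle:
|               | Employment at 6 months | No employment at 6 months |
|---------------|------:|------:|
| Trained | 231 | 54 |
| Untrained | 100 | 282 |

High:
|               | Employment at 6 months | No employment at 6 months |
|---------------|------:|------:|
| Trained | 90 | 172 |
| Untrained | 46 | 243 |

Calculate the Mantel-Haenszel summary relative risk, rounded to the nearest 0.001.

2.656

RR_MH = Σ(aᵢ·n₀ᵢ/nᵢ) / Σ(cᵢ·n₁ᵢ/nᵢ), with n₁ᵢ = aᵢ+bᵢ (exposed), n₀ᵢ = cᵢ+dᵢ (unexposed), nᵢ = n₁ᵢ+n₀ᵢ.
Stratum 1 (Low): n₁ = 386, n₀ = 370, n = 756; a·n₀/n = 333·370/756 = 162.9762; c·n₁/n = 126·386/756 = 64.3333
Stratum 2 (Middle): n₁ = 285, n₀ = 382, n = 667; a·n₀/n = 231·382/667 = 132.2969; c·n₁/n = 100·285/667 = 42.7286
Stratum 3 (High): n₁ = 262, n₀ = 289, n = 551; a·n₀/n = 90·289/551 = 47.2051; c·n₁/n = 46·262/551 = 21.8730
RR_MH = (162.9762 + 132.2969 + 47.2051) / (64.3333 + 42.7286 + 21.8730) = 342.4781 / 128.9349 = 2.65621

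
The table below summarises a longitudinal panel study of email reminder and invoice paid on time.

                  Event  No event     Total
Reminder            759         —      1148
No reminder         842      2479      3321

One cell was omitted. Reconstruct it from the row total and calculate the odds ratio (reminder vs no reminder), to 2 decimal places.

The missing cell is in the exposed row: 1148 − 759 = 389.
So a = 759, b = 389, c = 842, d = 2479.
OR = (a·d)/(b·c) = (759 × 2479) / (389 × 842) = 1881561 / 327538 = 5.74456

5.74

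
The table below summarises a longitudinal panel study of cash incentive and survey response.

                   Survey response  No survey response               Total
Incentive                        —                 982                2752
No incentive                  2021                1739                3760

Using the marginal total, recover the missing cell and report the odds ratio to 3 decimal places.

The missing cell is in the exposed row: 2752 − 982 = 1770.
So a = 1770, b = 982, c = 2021, d = 1739.
OR = (a·d)/(b·c) = (1770 × 1739) / (982 × 2021) = 3078030 / 1984622 = 1.55094

1.551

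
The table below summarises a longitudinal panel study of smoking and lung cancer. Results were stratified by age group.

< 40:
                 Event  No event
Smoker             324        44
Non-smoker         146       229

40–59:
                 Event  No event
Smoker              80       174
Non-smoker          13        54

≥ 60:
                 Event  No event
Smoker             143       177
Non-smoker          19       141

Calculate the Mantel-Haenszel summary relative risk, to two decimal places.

RR_MH = Σ(aᵢ·n₀ᵢ/nᵢ) / Σ(cᵢ·n₁ᵢ/nᵢ), with n₁ᵢ = aᵢ+bᵢ (exposed), n₀ᵢ = cᵢ+dᵢ (unexposed), nᵢ = n₁ᵢ+n₀ᵢ.
Stratum 1 (< 40): n₁ = 368, n₀ = 375, n = 743; a·n₀/n = 324·375/743 = 163.5262; c·n₁/n = 146·368/743 = 72.3122
Stratum 2 (40–59): n₁ = 254, n₀ = 67, n = 321; a·n₀/n = 80·67/321 = 16.6978; c·n₁/n = 13·254/321 = 10.2866
Stratum 3 (≥ 60): n₁ = 320, n₀ = 160, n = 480; a·n₀/n = 143·160/480 = 47.6667; c·n₁/n = 19·320/480 = 12.6667
RR_MH = (163.5262 + 16.6978 + 47.6667) / (72.3122 + 10.2866 + 12.6667) = 227.8907 / 95.2655 = 2.39216

2.39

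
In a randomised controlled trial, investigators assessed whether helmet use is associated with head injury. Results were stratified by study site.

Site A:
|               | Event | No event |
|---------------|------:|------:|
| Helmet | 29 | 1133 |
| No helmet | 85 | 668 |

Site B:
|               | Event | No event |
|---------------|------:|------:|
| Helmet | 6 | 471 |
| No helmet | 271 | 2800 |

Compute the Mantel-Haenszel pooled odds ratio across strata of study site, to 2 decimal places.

OR_MH = Σ(aᵢdᵢ/nᵢ) / Σ(bᵢcᵢ/nᵢ), where nᵢ is the stratum total.
Stratum 1 (Site A): n = 1915; a·d/n = 29·668/1915 = 10.1159; b·c/n = 1133·85/1915 = 50.2898
Stratum 2 (Site B): n = 3548; a·d/n = 6·2800/3548 = 4.7351; b·c/n = 471·271/3548 = 35.9755
OR_MH = (10.1159 + 4.7351) / (50.2898 + 35.9755) = 14.8510 / 86.2653 = 0.17215

0.17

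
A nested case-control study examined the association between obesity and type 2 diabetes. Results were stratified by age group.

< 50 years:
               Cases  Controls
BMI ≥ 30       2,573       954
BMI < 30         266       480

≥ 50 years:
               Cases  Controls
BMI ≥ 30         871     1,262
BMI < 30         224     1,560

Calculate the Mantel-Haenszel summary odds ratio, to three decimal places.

OR_MH = Σ(aᵢdᵢ/nᵢ) / Σ(bᵢcᵢ/nᵢ), where nᵢ is the stratum total.
Stratum 1 (< 50 years): n = 4273; a·d/n = 2573·480/4273 = 289.0335; b·c/n = 954·266/4273 = 59.3878
Stratum 2 (≥ 50 years): n = 3917; a·d/n = 871·1560/3917 = 346.8879; b·c/n = 1262·224/3917 = 72.1695
OR_MH = (289.0335 + 346.8879) / (59.3878 + 72.1695) = 635.9214 / 131.5573 = 4.83380

4.834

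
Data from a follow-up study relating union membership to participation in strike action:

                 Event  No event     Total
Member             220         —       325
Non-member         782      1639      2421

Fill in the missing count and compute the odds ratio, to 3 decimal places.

4.391

The missing cell is in the exposed row: 325 − 220 = 105.
So a = 220, b = 105, c = 782, d = 1639.
OR = (a·d)/(b·c) = (220 × 1639) / (105 × 782) = 360580 / 82110 = 4.39143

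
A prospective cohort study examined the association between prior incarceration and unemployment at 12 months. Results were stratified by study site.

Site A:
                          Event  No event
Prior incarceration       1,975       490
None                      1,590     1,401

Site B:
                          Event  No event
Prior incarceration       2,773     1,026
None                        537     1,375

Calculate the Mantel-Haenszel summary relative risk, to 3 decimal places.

RR_MH = Σ(aᵢ·n₀ᵢ/nᵢ) / Σ(cᵢ·n₁ᵢ/nᵢ), with n₁ᵢ = aᵢ+bᵢ (exposed), n₀ᵢ = cᵢ+dᵢ (unexposed), nᵢ = n₁ᵢ+n₀ᵢ.
Stratum 1 (Site A): n₁ = 2465, n₀ = 2991, n = 5456; a·n₀/n = 1975·2991/5456 = 1082.7025; c·n₁/n = 1590·2465/5456 = 718.3559
Stratum 2 (Site B): n₁ = 3799, n₀ = 1912, n = 5711; a·n₀/n = 2773·1912/5711 = 928.3796; c·n₁/n = 537·3799/5711 = 357.2164
RR_MH = (1082.7025 + 928.3796) / (718.3559 + 357.2164) = 2011.0821 / 1075.5724 = 1.86978

1.870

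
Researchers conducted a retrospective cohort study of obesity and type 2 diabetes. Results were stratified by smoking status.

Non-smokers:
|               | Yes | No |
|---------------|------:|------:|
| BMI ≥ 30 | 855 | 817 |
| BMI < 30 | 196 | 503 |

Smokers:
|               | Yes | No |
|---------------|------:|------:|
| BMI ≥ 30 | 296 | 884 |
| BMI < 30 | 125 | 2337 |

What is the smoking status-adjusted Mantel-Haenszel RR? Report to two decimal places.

2.53

RR_MH = Σ(aᵢ·n₀ᵢ/nᵢ) / Σ(cᵢ·n₁ᵢ/nᵢ), with n₁ᵢ = aᵢ+bᵢ (exposed), n₀ᵢ = cᵢ+dᵢ (unexposed), nᵢ = n₁ᵢ+n₀ᵢ.
Stratum 1 (Non-smokers): n₁ = 1672, n₀ = 699, n = 2371; a·n₀/n = 855·699/2371 = 252.0645; c·n₁/n = 196·1672/2371 = 138.2168
Stratum 2 (Smokers): n₁ = 1180, n₀ = 2462, n = 3642; a·n₀/n = 296·2462/3642 = 200.0967; c·n₁/n = 125·1180/3642 = 40.4997
RR_MH = (252.0645 + 200.0967) / (138.2168 + 40.4997) = 452.1612 / 178.7165 = 2.53005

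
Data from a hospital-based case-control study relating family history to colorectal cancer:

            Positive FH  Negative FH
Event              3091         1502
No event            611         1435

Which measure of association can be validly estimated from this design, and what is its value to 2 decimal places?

Reading the table with exposure as columns: a = 3091 (Positive FH, case), b = 611 (Positive FH, non-case), c = 1502 (Negative FH, case), d = 1435.
This is a hospital-based case-control study: participants were sampled on outcome status, so risks in the source population cannot be estimated directly — relative risk is not valid here. The odds ratio is the appropriate measure.
OR = (a·d)/(b·c) = (3091 × 1435) / (611 × 1502) = 4435585 / 917722 = 4.83326

4.83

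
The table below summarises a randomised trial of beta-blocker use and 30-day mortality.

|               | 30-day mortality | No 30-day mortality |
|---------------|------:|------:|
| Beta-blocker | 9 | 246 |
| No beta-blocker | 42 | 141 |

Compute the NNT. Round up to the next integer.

Risk in treated group = 9/255 = 0.03529; risk in control = 42/183 = 0.22951.
Absolute risk reduction = 0.22951 − 0.03529 = 0.19421
NNT = 1 / ARR = 1 / 0.19421 = 5.149 → round up → 6

6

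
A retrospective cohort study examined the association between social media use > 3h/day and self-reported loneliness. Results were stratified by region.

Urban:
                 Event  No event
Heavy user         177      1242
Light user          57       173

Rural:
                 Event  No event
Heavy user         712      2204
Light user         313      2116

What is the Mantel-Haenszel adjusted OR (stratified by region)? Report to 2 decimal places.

1.75

OR_MH = Σ(aᵢdᵢ/nᵢ) / Σ(bᵢcᵢ/nᵢ), where nᵢ is the stratum total.
Stratum 1 (Urban): n = 1649; a·d/n = 177·173/1649 = 18.5694; b·c/n = 1242·57/1649 = 42.9315
Stratum 2 (Rural): n = 5345; a·d/n = 712·2116/5345 = 281.8694; b·c/n = 2204·313/5345 = 129.0649
OR_MH = (18.5694 + 281.8694) / (42.9315 + 129.0649) = 300.4388 / 171.9964 = 1.74677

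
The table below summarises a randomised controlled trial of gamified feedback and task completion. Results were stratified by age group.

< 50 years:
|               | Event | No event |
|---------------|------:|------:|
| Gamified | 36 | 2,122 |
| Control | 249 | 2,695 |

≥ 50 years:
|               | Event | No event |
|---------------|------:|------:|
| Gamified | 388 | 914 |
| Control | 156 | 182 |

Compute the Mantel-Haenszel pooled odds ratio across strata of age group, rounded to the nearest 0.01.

OR_MH = Σ(aᵢdᵢ/nᵢ) / Σ(bᵢcᵢ/nᵢ), where nᵢ is the stratum total.
Stratum 1 (< 50 years): n = 5102; a·d/n = 36·2695/5102 = 19.0161; b·c/n = 2122·249/5102 = 103.5629
Stratum 2 (≥ 50 years): n = 1640; a·d/n = 388·182/1640 = 43.0585; b·c/n = 914·156/1640 = 86.9415
OR_MH = (19.0161 + 43.0585) / (103.5629 + 86.9415) = 62.0746 / 190.5044 = 0.32584

0.33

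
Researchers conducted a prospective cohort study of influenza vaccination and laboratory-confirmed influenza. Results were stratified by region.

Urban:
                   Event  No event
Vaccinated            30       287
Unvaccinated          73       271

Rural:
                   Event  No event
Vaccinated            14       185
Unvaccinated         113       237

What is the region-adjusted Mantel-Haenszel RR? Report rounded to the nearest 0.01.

0.32

RR_MH = Σ(aᵢ·n₀ᵢ/nᵢ) / Σ(cᵢ·n₁ᵢ/nᵢ), with n₁ᵢ = aᵢ+bᵢ (exposed), n₀ᵢ = cᵢ+dᵢ (unexposed), nᵢ = n₁ᵢ+n₀ᵢ.
Stratum 1 (Urban): n₁ = 317, n₀ = 344, n = 661; a·n₀/n = 30·344/661 = 15.6127; c·n₁/n = 73·317/661 = 35.0091
Stratum 2 (Rural): n₁ = 199, n₀ = 350, n = 549; a·n₀/n = 14·350/549 = 8.9253; c·n₁/n = 113·199/549 = 40.9599
RR_MH = (15.6127 + 8.9253) / (35.0091 + 40.9599) = 24.5380 / 75.9690 = 0.32300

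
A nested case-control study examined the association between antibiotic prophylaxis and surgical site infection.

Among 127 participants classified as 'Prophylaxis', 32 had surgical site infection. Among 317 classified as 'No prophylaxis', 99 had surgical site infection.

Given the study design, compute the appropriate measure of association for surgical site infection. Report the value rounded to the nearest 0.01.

0.74

From the description: a = 32, b = 95, c = 99, d = 218.
This is a nested case-control study: participants were sampled on outcome status, so risks in the source population cannot be estimated directly — relative risk is not valid here. The odds ratio is the appropriate measure.
OR = (a·d)/(b·c) = (32 × 218) / (95 × 99) = 6976 / 9405 = 0.74173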